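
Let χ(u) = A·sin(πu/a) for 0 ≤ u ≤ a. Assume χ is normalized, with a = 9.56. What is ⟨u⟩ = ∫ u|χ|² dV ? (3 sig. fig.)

⟨u⟩ ≈ 4.78

By definition ⟨u⟩ = ∫ u |χ(u)|² du.
Since the A² factors cancel between numerator and denominator, ⟨u⟩ = a/2.
With a = 9.56, ⟨u⟩ = 4.780.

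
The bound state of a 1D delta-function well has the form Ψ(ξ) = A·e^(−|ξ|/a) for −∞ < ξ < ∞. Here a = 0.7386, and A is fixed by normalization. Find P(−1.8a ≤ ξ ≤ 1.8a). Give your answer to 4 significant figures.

The probability is P = ∫ |Ψ|² dξ over [−1.8a, 1.8a].
Since A² = 1/(a), this is the region integral divided by the full normalization integral.
By symmetry take twice the ξ ≥ 0 contribution in numerator and denominator; the 2's cancel. In terms of u = ξ/a (A² and the length scale cancel between numerator and denominator), P = [∫_{0}^{1.8} e^(-2·u) du] / [∫_{0}^{∞} e^(-2·u) du].
An antiderivative of e^(-2·u) is -e^(-2·u)/2; evaluating from 0 to 1.8 gives 1/2 - e^(-18/5)/2, while the full integral is 1/2.
This works out to P = 0.97268.

P ≈ 0.9727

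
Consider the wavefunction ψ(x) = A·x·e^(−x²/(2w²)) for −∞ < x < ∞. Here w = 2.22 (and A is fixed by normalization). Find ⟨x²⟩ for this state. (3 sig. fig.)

By definition ⟨x²⟩ = ∫ x^2 |ψ(x)|² dx.
Differentiating ∫e^(−αx²) dx = √(π/α) under α to get the higher moments, evaluating both integrals, ⟨x²⟩ = 3·w^2/2.
With w = 2.22, ⟨x^2⟩ = 7.393.

⟨x^2⟩ ≈ 7.39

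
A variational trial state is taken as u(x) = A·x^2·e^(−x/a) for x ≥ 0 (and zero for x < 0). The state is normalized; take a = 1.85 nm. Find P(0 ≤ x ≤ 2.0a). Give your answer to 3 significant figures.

P = ∫_{0}^{2.0a} |u(x)|² dx.
Since A² = 1/(3·a^5/4), this is the region integral divided by the full normalization integral.
In terms of t = x/a (A² and the length scale cancel between numerator and denominator), P = [∫_{0}^{2.0} t^4·e^(-2·t) dt] / [∫_{0}^{∞} t^4·e^(-2·t) dt].
An antiderivative of t^4·e^(-2·t) is -(t^4/2 + t^3 + 3·t^2/2 + 3·t/2 + 3/4)·e^(-2·t); evaluating from 0 to 2.0 gives 3/4 - 103·e^(-4)/4, while the full integral is 3/4.
Evaluating gives P = 0.3712.

P ≈ 0.371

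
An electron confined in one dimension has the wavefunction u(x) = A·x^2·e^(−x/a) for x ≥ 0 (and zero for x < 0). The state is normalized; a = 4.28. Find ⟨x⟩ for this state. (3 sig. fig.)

By definition ⟨x⟩ = ∫ x |u(x)|² dx.
Since the A² factors cancel between numerator and denominator, ⟨x⟩ = 5·a/2.
Putting a = 4.28 gives 10.70.

⟨x⟩ ≈ 10.7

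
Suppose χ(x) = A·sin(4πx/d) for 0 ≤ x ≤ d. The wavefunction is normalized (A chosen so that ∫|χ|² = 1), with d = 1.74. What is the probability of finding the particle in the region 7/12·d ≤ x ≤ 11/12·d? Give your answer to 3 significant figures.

P ≈ 0.402

P = ∫_{7/12·d}^{11/12·d} |χ(x)|² dx.
The normalization integral ∫|χ|²dx over the whole domain equals d/2·A², and A² cancels in the ratio.
In terms of u = x/d (A² and the length scale cancel between numerator and denominator), P = [∫_{7/12}^{11/12} sin(4·π·u)^2 du] / [∫_{0}^{1} sin(4·π·u)^2 du].
An antiderivative of sin(4·π·u)^2 is u/2 - sin(4·π·u)·cos(4·π·u)/(8·π); evaluating from 7/12 to 11/12 gives √(3)/(16·π) + 1/6, while the full integral is 1/2.
This works out to P = (√(3)/8 + π/3)/π.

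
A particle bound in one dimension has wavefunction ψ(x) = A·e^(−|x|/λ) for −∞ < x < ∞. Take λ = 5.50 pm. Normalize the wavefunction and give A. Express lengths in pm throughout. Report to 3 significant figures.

Normalization requires ∫|ψ|² dx = 1, integrated from −∞ to ∞.
With ∫₀^∞ x^0 e^(−αx) dx = 0!/α^1, ∫|ψ|² dx = A²·(λ).
Plugging in λ = 5.50 yields A = 0.4264.

A ≈ 0.426 pm^(-1/2)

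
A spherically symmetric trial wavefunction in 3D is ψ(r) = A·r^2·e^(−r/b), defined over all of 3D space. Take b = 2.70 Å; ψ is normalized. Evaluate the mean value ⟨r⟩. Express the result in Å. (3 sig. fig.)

By definition ⟨r⟩ = ∫ r |ψ(r)|² 4πr² dr.
The ratio of the moment integral to the normalization integral gives ⟨r⟩ = 7·b/2.
Putting b = 2.70 gives 9.450.

⟨r⟩ ≈ 9.45 Å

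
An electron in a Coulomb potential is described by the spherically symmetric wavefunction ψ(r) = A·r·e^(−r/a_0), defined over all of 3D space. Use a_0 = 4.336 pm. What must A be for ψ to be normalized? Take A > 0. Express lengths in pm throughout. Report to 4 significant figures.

We need A² ∫|f|² 4πr² dr = 1, taking the integral from 0 to ∞.
The angular integral contributes 4π, leaving ∫₀^∞ r²|ψ|² dr.
The integral (without the A² prefactor) comes out to 3·π·a_0^5.
With a_0 = 4.336: A² = 0.000069228 and A = 0.0083203.

A ≈ 0.008320 pm^(-5/2)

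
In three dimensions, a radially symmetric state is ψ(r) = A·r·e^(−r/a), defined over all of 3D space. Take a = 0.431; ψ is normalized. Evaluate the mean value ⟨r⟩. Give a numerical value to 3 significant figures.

By definition ⟨r⟩ = ∫ r |ψ(r)|² 4πr² dr.
Recall ∫₀^∞ r^m e^(−r/β) dr = m!·β^(m+1), since the A² factors cancel between numerator and denominator, ⟨r⟩ = 5·a/2.
Putting a = 0.431 gives 1.078.

⟨r⟩ ≈ 1.08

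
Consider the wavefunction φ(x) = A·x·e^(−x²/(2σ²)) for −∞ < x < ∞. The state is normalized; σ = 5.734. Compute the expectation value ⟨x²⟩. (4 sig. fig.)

The expectation value is the |φ|²-weighted average of x^2: ∫ x^2|φ|² dx.
Evaluating both integrals, ⟨x²⟩ = 3·σ^2/2.
Putting σ = 5.734 gives 49.318.

⟨x^2⟩ ≈ 49.32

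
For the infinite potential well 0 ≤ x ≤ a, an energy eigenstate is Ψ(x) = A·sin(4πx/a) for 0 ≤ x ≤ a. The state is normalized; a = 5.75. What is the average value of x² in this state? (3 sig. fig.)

⟨x^2⟩ ≈ 10.9

⟨x²⟩ = ∫ x^2 |Ψ|² dx over the full domain.
Since the A² factors cancel between numerator and denominator, ⟨x²⟩ = -a^2/(32·π^2) + a^2/3.
With a = 5.75, ⟨x^2⟩ = 10.92.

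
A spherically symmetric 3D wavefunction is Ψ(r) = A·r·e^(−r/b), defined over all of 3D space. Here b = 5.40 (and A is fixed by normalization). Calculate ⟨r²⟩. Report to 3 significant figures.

By definition ⟨r²⟩ = ∫ r^2 |Ψ(r)|² 4πr² dr.
Using ∫₀^∞ rⁿ e^(−αr) dr = n!/αⁿ⁺¹, evaluating both integrals, ⟨r²⟩ = 15·b^2/2.
With b = 5.40, ⟨r^2⟩ = 218.7.

⟨r^2⟩ ≈ 219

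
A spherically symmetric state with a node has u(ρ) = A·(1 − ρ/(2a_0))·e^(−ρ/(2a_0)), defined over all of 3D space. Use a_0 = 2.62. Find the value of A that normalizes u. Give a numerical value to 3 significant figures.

A ≈ 0.0470

The normalization condition is ∫|u|² 4πρ² dρ = 1 from 0 to ∞.
In 3D with spherical symmetry the volume element is 4πρ² dρ.
The integral (without the A² prefactor) comes out to 8·π·a_0^3.
So A² = (8·π·a_0^3)^(−1).
Plugging in a_0 = 2.62 yields A = 0.04704.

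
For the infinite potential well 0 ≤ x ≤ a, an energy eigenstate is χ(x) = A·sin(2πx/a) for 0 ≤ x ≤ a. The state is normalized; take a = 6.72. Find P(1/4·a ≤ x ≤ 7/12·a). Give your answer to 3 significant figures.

P ≈ 0.264

P = ∫_{1/4·a}^{7/12·a} |χ(x)|² dx.
Since A² = 1/(a/2), this is the region integral divided by the full normalization integral.
Let u = x/a; then A² and the length scale cancel, so P = ∫_{1/4}^{7/12} sin(2·π·u)^2 du ÷ ∫_{0}^{1} sin(2·π·u)^2 du.
An antiderivative of sin(2·π·u)^2 is u/2 - sin(4·π·u)/(8·π); evaluating from 1/4 to 7/12 gives -√(3)/(16·π) + 1/6, while the full integral is 1/2.
This works out to P = (-√(3)/8 + π/3)/π.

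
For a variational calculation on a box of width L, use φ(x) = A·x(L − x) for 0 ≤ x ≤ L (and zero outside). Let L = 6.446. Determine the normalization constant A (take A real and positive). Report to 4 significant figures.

A ≈ 0.05192

Normalization requires ∫|φ|² dx = 1, integrated from 0 to L.
With φ = A·x(L − x), the integral evaluates to A²·[L^5/30].
Setting this equal to 1 gives A² = 1/(L^5/30).
Plugging in L = 6.446 yields A = 0.051920.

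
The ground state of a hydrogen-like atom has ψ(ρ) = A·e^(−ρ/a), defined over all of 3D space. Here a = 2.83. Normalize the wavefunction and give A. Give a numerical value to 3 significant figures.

A ≈ 0.119

Require ∫ |ψ|² 4πρ² dρ = 1 over the whole domain.
The angular integral contributes 4π, leaving ∫₀^∞ ρ²|ψ|² dρ.
Using ∫₀^∞ ρⁿ e^(−αρ) dρ = n!/αⁿ⁺¹, ∫|ψ|² 4πρ² dρ = A²·(π·a^3).
Substituting a = 2.83 gives A² = 0.01404, so A = 0.1185.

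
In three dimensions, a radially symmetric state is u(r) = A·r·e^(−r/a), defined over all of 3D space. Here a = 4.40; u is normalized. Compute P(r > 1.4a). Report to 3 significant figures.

P ≈ 0.848

P = ∫ |u|² 4πr² dr over r > 1.4a.
The full normalization integral is A²·[3·π·a^5] = 1, fixing A².
Substituting t = r/a, A², 4π and the length scale all cancel in the ratio: P = ∫_{1.4}^{∞} t^4·e^(-2·t) dt / ∫_{0}^{∞} t^4·e^(-2·t) dt.
An antiderivative of t^4·e^(-2·t) is -(t^4/2 + t^3 + 3·t^2/2 + 3·t/2 + 3/4)·e^(-2·t); evaluating from 1.4 to ∞ gives ≈ 0.63576, while the full integral is 3/4.
Taking the ratio yields P = 0.8477.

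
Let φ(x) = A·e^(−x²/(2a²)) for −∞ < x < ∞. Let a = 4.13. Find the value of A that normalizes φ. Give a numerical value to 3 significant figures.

Normalization requires ∫|φ|² dx = 1, integrated from −∞ to ∞.
With ∫_{−∞}^{∞} x^(2m) e^(−αx²) dx = (2m−1)!!·√π / (2^m α^(m+1/2)), carrying out the integral gives A² · √(π)·a.
Hence A² = 1/[√(π)·a].
Plugging in a = 4.13 yields A = 0.3696.

A ≈ 0.370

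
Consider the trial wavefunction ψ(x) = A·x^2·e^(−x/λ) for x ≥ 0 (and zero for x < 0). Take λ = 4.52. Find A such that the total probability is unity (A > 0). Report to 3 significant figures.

Normalization requires ∫|ψ|² dx = 1, integrated from 0 to ∞.
Recall ∫₀^∞ x^m e^(−x/β) dx = m!·β^(m+1), carrying out the integral gives A² · 3·λ^5/4.
Setting this equal to 1 gives A² = 1/(3·λ^5/4).
Plugging in λ = 4.52 yields A = 0.02658.

A ≈ 0.0266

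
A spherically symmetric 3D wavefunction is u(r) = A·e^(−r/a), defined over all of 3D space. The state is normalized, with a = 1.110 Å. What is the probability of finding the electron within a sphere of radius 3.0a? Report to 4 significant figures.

Integrate the radial probability density 4πr²|u|² over r ≤ 3.0a.
The full normalization integral is A²·[π·a^3] = 1, fixing A².
Substituting t = r/a, A², 4π and the length scale all cancel in the ratio: P = ∫_{0}^{3.0} t^2·e^(-2·t) dt / ∫_{0}^{∞} t^2·e^(-2·t) dt.
Using ∫ t^2·e^(-2·t) dt = -(2·t^2 + 2·t + 1)·e^(-2·t)/4, the numerator is 1/4 - 25·e^(-6)/4 and the denominator is 1/4.
This evaluates to P = 0.93803.

P ≈ 0.9380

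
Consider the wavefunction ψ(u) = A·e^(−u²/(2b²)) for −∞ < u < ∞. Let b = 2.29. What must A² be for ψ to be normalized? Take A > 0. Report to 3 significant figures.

The normalization condition is ∫|ψ|² du = 1 from −∞ to ∞.
With ∫_{−∞}^{∞} u^(2m) e^(−αu²) du = (2m−1)!!·√π / (2^m α^(m+1/2)), carrying out the integral gives A² · √(π)·b.
Setting this equal to 1 gives A² = 1/(√(π)·b).
Substituting b = 2.29 gives A² = 0.2464, so A = 0.4964.

A^2 ≈ 0.246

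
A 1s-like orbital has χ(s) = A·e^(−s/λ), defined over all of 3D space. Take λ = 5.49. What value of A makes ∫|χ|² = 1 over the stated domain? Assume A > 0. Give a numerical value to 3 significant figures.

A ≈ 0.0439

The normalization condition is ∫|χ|² 4πs² ds = 1 from 0 to ∞.
In 3D with spherical symmetry the volume element is 4πs² ds.
Using ∫₀^∞ sⁿ e^(−αs) ds = n!/αⁿ⁺¹, with χ = A·e^(−s/λ), the integral evaluates to A²·[π·λ^3].
Setting this equal to 1 gives A² = 1/(π·λ^3).
Plugging in λ = 5.49 yields A = 0.04386.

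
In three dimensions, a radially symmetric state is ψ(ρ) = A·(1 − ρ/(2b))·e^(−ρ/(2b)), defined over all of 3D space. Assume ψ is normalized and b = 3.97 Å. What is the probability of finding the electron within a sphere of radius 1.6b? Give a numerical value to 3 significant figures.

P ≈ 0.0512

Integrate the radial probability density 4πρ²|ψ|² over ρ ≤ 1.6b.
A² is fixed by ∫₀^∞ 4πρ²|ψ|² dρ = 1, i.e. A² = (8·π·b^3)^(−1).
Let u = ρ/b; then A², 4π and the length scale all cancel, so P = ∫_{0}^{1.6} u^2·(1 - u/2)^2·e^(-u) du ÷ ∫_{0}^{∞} u^2·(1 - u/2)^2·e^(-u) du.
Using ∫ u^2·(1 - u/2)^2·e^(-u) du = -(u^4/4 + u^2 + 2·u + 2)·e^(-u), the numerator is 2 - 5874·e^(-8/5)/625 and the denominator is 2.
Taking the ratio yields P = 0.05125.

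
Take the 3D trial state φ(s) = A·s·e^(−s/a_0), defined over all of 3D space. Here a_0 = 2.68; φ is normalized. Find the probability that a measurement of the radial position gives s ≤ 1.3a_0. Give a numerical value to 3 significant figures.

With dV = 4πs²ds, the probability is ∫|φ|² dV over s ≤ 1.3a_0.
A² is fixed by ∫₀^∞ 4πs²|φ|² ds = 1, i.e. A² = (3·π·a_0^5)^(−1).
Let u = s/a_0; then A², 4π and the length scale all cancel, so P = ∫_{0}^{1.3} u^4·e^(-2·u) du ÷ ∫_{0}^{∞} u^4·e^(-2·u) du.
With ∫ u^4·e^(-2·u) du = -(u^4/2 + u^3 + 3·u^2/2 + 3·u/2 + 3/4)·e^(-2·u) + C, the region integral is ≈ 0.091932 and the full one is 3/4.
This evaluates to P = 0.1226.

P ≈ 0.123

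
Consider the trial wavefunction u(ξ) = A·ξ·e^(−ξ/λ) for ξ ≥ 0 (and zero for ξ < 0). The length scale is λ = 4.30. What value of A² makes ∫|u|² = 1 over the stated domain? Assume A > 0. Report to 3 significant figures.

A^2 ≈ 0.0503

Require ∫ |u|² dξ = 1 over the whole domain.
Recall ∫₀^∞ ξ^m e^(−ξ/β) dξ = m!·β^(m+1), ∫|u|² dξ = A²·(λ^3/4).
With λ = 4.30: A² = 0.05031 and A = 0.2243.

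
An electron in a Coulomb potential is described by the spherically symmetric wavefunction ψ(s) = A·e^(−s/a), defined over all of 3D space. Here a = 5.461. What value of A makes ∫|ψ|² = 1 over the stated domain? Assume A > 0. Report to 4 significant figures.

A ≈ 0.04421

Normalization requires ∫|ψ|² 4πs² ds = 1, integrated from 0 to ∞.
∫|ψ|² 4πs² ds = A²·(π·a^3).
Hence A² = 1/[π·a^3].
Plugging in a = 5.461 yields A = 0.044210.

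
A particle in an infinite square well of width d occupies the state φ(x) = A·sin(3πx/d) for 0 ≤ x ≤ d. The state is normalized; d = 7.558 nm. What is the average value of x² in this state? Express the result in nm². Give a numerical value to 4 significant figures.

⟨x^2⟩ ≈ 18.72 nm^2

⟨x²⟩ = ∫ x^2 |φ|² dx over the full domain.
Since the A² factors cancel between numerator and denominator, ⟨x²⟩ = -d^2/(18·π^2) + d^2/3.
Putting d = 7.558 gives 18.720.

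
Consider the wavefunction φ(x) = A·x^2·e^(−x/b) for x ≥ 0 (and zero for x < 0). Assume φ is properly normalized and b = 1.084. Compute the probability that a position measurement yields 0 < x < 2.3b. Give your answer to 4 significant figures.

P = ∫_{0}^{2.3b} |φ(x)|² dx.
The normalization integral ∫|φ|²dx over the whole domain equals 3·b^5/4·A², and A² cancels in the ratio.
Let u = x/b; then A² and the length scale cancel, so P = ∫_{0}^{2.3} u^4·e^(-2·u) du ÷ ∫_{0}^{∞} u^4·e^(-2·u) du.
With ∫ u^4·e^(-2·u) du = -(u^4/2 + u^3 + 3·u^2/2 + 3·u/2 + 3/4)·e^(-2·u) + C, the region integral is ≈ 0.365074 and the full one is 3/4.
This works out to P = 0.48677.

P ≈ 0.4868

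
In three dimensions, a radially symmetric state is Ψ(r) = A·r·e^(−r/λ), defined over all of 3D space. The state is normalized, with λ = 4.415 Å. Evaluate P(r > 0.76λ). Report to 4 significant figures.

P ≈ 0.9805

Integrate the radial probability density 4πr²|Ψ|² over r > 0.76λ.
A² is fixed by ∫₀^∞ 4πr²|Ψ|² dr = 1, i.e. A² = (3·π·λ^5)^(−1).
Substituting u = r/λ, A², 4π and the length scale all cancel in the ratio: P = ∫_{0.76}^{∞} u^4·e^(-2·u) du / ∫_{0}^{∞} u^4·e^(-2·u) du.
An antiderivative of u^4·e^(-2·u) is -(u^4/2 + u^3 + 3·u^2/2 + 3·u/2 + 3/4)·e^(-2·u); evaluating from 0.76 to ∞ gives ≈ 0.735350, while the full integral is 3/4.
Taking the ratio yields P = 0.98047.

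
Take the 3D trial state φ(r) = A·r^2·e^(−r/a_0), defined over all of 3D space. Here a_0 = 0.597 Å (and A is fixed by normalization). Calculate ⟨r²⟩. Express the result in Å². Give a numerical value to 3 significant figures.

⟨r^2⟩ ≈ 4.99 Å^2

By definition ⟨r²⟩ = ∫ r^2 |φ(r)|² 4πr² dr.
The ratio of the moment integral to the normalization integral gives ⟨r²⟩ = 14·a_0^2.
With a_0 = 0.597, ⟨r^2⟩ = 4.990.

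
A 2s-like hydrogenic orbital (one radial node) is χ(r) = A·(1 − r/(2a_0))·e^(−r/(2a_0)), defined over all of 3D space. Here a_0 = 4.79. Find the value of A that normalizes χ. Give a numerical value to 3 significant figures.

Normalization requires ∫|χ|² 4πr² dr = 1, integrated from 0 to ∞.
Using ∫₀^∞ rⁿ e^(−αr) dr = n!/αⁿ⁺¹, carrying out the integral gives A² · 8·π·a_0^3.
Hence A² = 1/[8·π·a_0^3].
Substituting a_0 = 4.79 gives A² = 0.0003620, so A = 0.01903.

A ≈ 0.0190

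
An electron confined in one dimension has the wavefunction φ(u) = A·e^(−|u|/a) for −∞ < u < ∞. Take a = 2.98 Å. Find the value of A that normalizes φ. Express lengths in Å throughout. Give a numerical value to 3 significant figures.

A ≈ 0.579 Å^(-1/2)

Normalization requires ∫|φ|² du = 1, integrated from −∞ to ∞.
Recall ∫₀^∞ u^m e^(−u/β) du = m!·β^(m+1), carrying out the integral gives A² · a.
So A² = (a)^(−1).
Plugging in a = 2.98 yields A = 0.5793.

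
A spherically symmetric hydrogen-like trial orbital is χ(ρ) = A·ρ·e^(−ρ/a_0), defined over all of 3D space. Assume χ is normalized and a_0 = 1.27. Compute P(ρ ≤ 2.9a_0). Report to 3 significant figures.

P ≈ 0.687

P = ∫ |χ|² 4πρ² dρ over ρ ≤ 2.9a_0.
A² is fixed by ∫₀^∞ 4πρ²|χ|² dρ = 1, i.e. A² = (3·π·a_0^5)^(−1).
Substituting u = ρ/a_0, A², 4π and the length scale all cancel in the ratio: P = ∫_{0}^{2.9} u^4·e^(-2·u) du / ∫_{0}^{∞} u^4·e^(-2·u) du.
Using ∫ u^4·e^(-2·u) du = -(u^4/2 + u^3 + 3·u^2/2 + 3·u/2 + 3/4)·e^(-2·u), the numerator is ≈ 0.51546 and the denominator is 3/4.
Taking the ratio yields P = 0.6873.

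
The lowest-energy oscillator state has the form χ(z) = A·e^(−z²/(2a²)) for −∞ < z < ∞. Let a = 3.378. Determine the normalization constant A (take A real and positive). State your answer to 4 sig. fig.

A ≈ 0.4087

Require ∫ |χ|² dz = 1 over the whole domain.
With χ = A·e^(−z²/(2a²)), the integral evaluates to A²·[√(π)·a].
Hence A² = 1/[√(π)·a].
With a = 3.378: A² = 0.16702 and A = 0.40868.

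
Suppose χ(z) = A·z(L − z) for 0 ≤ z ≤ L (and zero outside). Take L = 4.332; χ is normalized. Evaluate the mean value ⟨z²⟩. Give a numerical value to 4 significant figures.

⟨z²⟩ = ∫ z^2 |χ|² dz over the full domain.
Expanding the polynomial and integrating term by term, since the A² factors cancel between numerator and denominator, ⟨z²⟩ = 2·L^2/7.
Putting L = 4.332 gives 5.3618.

⟨z^2⟩ ≈ 5.362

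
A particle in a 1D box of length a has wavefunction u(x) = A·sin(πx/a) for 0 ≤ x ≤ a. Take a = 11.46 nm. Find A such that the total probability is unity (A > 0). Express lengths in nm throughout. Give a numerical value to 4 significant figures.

Normalization requires ∫|u|² dx = 1, integrated from 0 to a.
With ∫₀^a sin²(nπx/a) dx = a/2, carrying out the integral gives A² · a/2.
So A² = (a/2)^(−1).
Substituting a = 11.46 gives A² = 0.17452, so A = 0.41776.

A ≈ 0.4178 nm^(-1/2)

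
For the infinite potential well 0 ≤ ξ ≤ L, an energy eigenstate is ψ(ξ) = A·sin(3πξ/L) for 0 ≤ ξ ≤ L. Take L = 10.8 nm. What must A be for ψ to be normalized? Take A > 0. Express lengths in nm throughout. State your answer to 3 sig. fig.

A ≈ 0.430 nm^(-1/2)

Normalization requires ∫|ψ|² dξ = 1, integrated from 0 to L.
With ∫₀^L sin²(nπξ/L) dξ = L/2, with ψ = A·sin(3πξ/L), the integral evaluates to A²·[L/2].
Hence A² = 1/[L/2].
With L = 10.8: A² = 0.1852 and A = 0.4303.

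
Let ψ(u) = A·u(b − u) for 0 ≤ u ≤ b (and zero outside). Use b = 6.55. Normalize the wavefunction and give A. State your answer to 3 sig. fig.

Require ∫ |ψ|² du = 1 over the whole domain.
Expanding the polynomial and integrating term by term, the integral (without the A² prefactor) comes out to b^5/30.
Hence A² = 1/[b^5/30].
With b = 6.55: A² = 0.002488 and A = 0.04988.

A ≈ 0.0499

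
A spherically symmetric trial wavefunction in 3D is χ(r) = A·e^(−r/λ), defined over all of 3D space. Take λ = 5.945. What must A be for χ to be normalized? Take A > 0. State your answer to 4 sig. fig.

A ≈ 0.03892

The normalization condition is ∫|χ|² 4πr² dr = 1 from 0 to ∞.
In 3D with spherical symmetry the volume element is 4πr² dr.
Using ∫₀^∞ rⁿ e^(−αr) dr = n!/αⁿ⁺¹, the integral (without the A² prefactor) comes out to π·λ^3.
With λ = 5.945: A² = 0.0015149 and A = 0.038922.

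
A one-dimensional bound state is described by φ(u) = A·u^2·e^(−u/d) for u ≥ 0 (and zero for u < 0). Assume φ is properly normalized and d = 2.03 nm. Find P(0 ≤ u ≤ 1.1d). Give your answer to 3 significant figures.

P ≈ 0.0725

|φ|² is the probability density, so P = ∫_{0}^{1.1d} |φ|² du.
With A² fixed by ∫|φ|² = 1, i.e. A² = (3·d^5/4)^(−1), substitute and integrate.
Substituting t = u/d, A² and the length scale cancel in the ratio: P = ∫_{0}^{1.1} t^4·e^(-2·t) dt / ∫_{0}^{∞} t^4·e^(-2·t) dt.
An antiderivative of t^4·e^(-2·t) is -(t^4/2 + t^3 + 3·t^2/2 + 3·t/2 + 3/4)·e^(-2·t); evaluating from 0 to 1.1 gives ≈ 0.054372, while the full integral is 3/4.
This works out to P = 0.07250.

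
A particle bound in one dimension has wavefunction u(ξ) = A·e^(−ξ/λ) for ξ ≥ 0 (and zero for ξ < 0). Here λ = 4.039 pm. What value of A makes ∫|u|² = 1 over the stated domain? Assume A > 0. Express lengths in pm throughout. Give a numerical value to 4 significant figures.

We need A² ∫|f|² dξ = 1, taking the integral from 0 to ∞.
∫|u|² dξ = A²·(λ/2).
So A² = (λ/2)^(−1).
Plugging in λ = 4.039 yields A = 0.70368.

A ≈ 0.7037 pm^(-1/2)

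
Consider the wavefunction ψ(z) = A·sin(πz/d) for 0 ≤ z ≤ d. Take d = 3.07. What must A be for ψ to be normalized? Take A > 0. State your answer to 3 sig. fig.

Normalization requires ∫|ψ|² dz = 1, integrated from 0 to d.
With ψ = A·sin(πz/d), the integral evaluates to A²·[d/2].
Plugging in d = 3.07 yields A = 0.8071.

A ≈ 0.807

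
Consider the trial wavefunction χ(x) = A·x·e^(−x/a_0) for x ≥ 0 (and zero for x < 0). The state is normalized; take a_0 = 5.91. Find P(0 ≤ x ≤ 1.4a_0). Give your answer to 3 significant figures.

P ≈ 0.531

|χ|² is the probability density, so P = ∫_{0}^{1.4a_0} |χ|² dx.
Since A² = 1/(a_0^3/4), this is the region integral divided by the full normalization integral.
Substituting u = x/a_0, A² and the length scale cancel in the ratio: P = ∫_{0}^{1.4} u^2·e^(-2·u) du / ∫_{0}^{∞} u^2·e^(-2·u) du.
With ∫ u^2·e^(-2·u) du = -(2·u^2 + 2·u + 1)·e^(-2·u)/4 + C, the region integral is 1/4 - 193·e^(-14/5)/100 and the full one is 1/4.
Taking the ratio, P = 0.5305.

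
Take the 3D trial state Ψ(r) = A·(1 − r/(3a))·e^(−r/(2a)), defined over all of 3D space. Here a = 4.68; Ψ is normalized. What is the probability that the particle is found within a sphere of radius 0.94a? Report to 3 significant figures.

P ≈ 0.127

With dV = 4πr²dr, the probability is ∫|Ψ|² dV over r ≤ 0.94a.
A² is fixed by ∫₀^∞ 4πr²|Ψ|² dr = 1, i.e. A² = (8·π·a^3/3)^(−1).
Substituting u = r/a, A², 4π and the length scale all cancel in the ratio: P = ∫_{0}^{0.94} u^2·(1 - u/3)^2·e^(-u) du / ∫_{0}^{∞} u^2·(1 - u/3)^2·e^(-u) du.
With ∫ u^2·(1 - u/3)^2·e^(-u) du = (-u^4 + 2·u^3 - 3·u^2 - 6·u - 6)·e^(-u)/9 + C, the region integral is ≈ 0.084615 and the full one is 2/3.
Taking the ratio yields P = 0.1269.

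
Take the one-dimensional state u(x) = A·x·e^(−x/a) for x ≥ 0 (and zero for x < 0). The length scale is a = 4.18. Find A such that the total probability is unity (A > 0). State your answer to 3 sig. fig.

A ≈ 0.234

The normalization condition is ∫|u|² dx = 1 from 0 to ∞.
With ∫₀^∞ x^2 e^(−αx) dx = 2!/α^3, the integral (without the A² prefactor) comes out to a^3/4.
With a = 4.18: A² = 0.05477 and A = 0.2340.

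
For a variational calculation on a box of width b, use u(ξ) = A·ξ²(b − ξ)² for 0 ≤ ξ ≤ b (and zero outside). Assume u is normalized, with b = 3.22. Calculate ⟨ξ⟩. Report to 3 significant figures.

⟨ξ⟩ ≈ 1.61

⟨ξ⟩ = ∫ ξ |u|² dξ over the full domain.
Since the A² factors cancel between numerator and denominator, ⟨ξ⟩ = b/2.
Putting b = 3.22 gives 1.610.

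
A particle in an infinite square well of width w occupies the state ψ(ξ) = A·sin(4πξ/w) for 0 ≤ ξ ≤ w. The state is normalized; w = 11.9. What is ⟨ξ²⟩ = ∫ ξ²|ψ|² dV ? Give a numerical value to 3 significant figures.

⟨ξ^2⟩ ≈ 46.8

By definition ⟨ξ²⟩ = ∫ ξ^2 |ψ(ξ)|² dξ.
With ∫₀^w sin²(nπξ/w) dξ = w/2, the ratio of the moment integral to the normalization integral gives ⟨ξ²⟩ = -w^2/(32·π^2) + w^2/3.
Putting w = 11.9 gives 46.75.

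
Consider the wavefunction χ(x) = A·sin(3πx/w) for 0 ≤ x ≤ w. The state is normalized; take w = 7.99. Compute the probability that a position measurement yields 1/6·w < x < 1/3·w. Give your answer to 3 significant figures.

P ≈ 0.167

The probability is P = ∫ |χ|² dx over [1/6·w, 1/3·w].
The normalization integral ∫|χ|²dx over the whole domain equals w/2·A², and A² cancels in the ratio.
Substituting u = x/w, A² and the length scale cancel in the ratio: P = ∫_{1/6}^{1/3} sin(3·π·u)^2 du / ∫_{0}^{1} sin(3·π·u)^2 du.
With ∫ sin(3·π·u)^2 du = u/2 - sin(6·π·u)/(12·π) + C, the region integral is 1/12 and the full one is 1/2.
Taking the ratio, P = 1/6.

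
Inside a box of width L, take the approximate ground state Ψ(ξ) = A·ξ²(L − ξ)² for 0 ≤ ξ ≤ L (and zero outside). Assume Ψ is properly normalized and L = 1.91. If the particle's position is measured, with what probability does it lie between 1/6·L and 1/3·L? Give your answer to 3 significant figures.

P ≈ 0.136

|Ψ|² is the probability density, so P = ∫_{1/6·L}^{1/3·L} |Ψ|² dξ.
The normalization integral ∫|Ψ|²dξ over the whole domain equals L^9/630·A², and A² cancels in the ratio.
Substituting u = ξ/L, A² and the length scale cancel in the ratio: P = ∫_{1/6}^{1/3} u^4·(1 - u)^4 du / ∫_{0}^{1} u^4·(1 - u)^4 du.
An antiderivative of u^4·(1 - u)^4 is u^5·(70·u^4 - 315·u^3 + 540·u^2 - 420·u + 126)/630; evaluating from 1/6 to 1/3 gives ≈ 0.00021571, while the full integral is 1/630.
Evaluating gives P = 0.1359.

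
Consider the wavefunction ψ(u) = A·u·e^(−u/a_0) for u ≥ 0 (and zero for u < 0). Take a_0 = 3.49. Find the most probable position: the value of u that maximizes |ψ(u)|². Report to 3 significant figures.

Set d/du [|ψ(u)|²] = 0 and solve for u > 0.
This gives u = a_0.
With a_0 = 3.49, the most probable position is 3.490.

u ≈ 3.49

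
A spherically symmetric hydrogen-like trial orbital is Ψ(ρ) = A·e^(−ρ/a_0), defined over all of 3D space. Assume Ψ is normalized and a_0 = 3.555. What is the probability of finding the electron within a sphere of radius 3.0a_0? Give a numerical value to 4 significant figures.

Integrate the radial probability density 4πρ²|Ψ|² over ρ ≤ 3.0a_0.
Normalization gives A² = 1/(π·a_0^3).
In terms of u = ρ/a_0 (A², 4π and the length scale all cancel between numerator and denominator), P = [∫_{0}^{3.0} u^2·e^(-2·u) du] / [∫_{0}^{∞} u^2·e^(-2·u) du].
Using ∫ u^2·e^(-2·u) du = -(2·u^2 + 2·u + 1)·e^(-2·u)/4, the numerator is 1/4 - 25·e^(-6)/4 and the denominator is 1/4.
The region integral divided by the full integral gives P = 0.93803.

P ≈ 0.9380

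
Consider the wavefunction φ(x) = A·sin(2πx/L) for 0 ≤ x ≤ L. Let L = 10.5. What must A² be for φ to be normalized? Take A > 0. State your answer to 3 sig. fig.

A^2 ≈ 0.190

We need A² ∫|f|² dx = 1, taking the integral from 0 to L.
∫|φ|² dx = A²·(L/2).
Plugging in L = 10.5 yields A = 0.4364.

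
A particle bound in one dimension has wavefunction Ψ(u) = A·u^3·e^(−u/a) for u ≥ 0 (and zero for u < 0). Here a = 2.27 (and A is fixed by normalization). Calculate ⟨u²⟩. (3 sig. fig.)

The expectation value is the |Ψ|²-weighted average of u^2: ∫ u^2|Ψ|² du.
Evaluating both integrals, ⟨u²⟩ = 14·a^2.
Putting a = 2.27 gives 72.14.

⟨u^2⟩ ≈ 72.1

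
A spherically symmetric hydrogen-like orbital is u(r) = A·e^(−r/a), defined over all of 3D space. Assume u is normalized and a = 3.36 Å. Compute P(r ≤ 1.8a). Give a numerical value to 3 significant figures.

P = ∫ |u|² 4πr² dr over r ≤ 1.8a.
The full normalization integral is A²·[π·a^3] = 1, fixing A².
Let t = r/a; then A², 4π and the length scale all cancel, so P = ∫_{0}^{1.8} t^2·e^(-2·t) dt ÷ ∫_{0}^{∞} t^2·e^(-2·t) dt.
With ∫ t^2·e^(-2·t) dt = -(2·t^2 + 2·t + 1)·e^(-2·t)/4 + C, the region integral is 1/4 - 277·e^(-18/5)/100 and the full one is 1/4.
The region integral divided by the full integral gives P = 0.6973.

P ≈ 0.697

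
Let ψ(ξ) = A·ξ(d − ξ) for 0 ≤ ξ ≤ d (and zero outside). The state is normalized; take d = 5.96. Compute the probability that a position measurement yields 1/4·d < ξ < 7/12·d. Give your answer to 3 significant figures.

|ψ|² is the probability density, so P = ∫_{1/4·d}^{7/12·d} |ψ|² dξ.
With A² fixed by ∫|ψ|² = 1, i.e. A² = (d^5/30)^(−1), substitute and integrate.
Substituting u = ξ/d, A² and the length scale cancel in the ratio: P = ∫_{1/4}^{7/12} u^2·(1 - u)^2 du / ∫_{0}^{1} u^2·(1 - u)^2 du.
An antiderivative of u^2·(1 - u)^2 is u^3·(6·u^2 - 15·u + 10)/30; evaluating from 1/4 to 7/12 gives ≈ 0.018329, while the full integral is 1/30.
The result is P = 0.5499.

P ≈ 0.550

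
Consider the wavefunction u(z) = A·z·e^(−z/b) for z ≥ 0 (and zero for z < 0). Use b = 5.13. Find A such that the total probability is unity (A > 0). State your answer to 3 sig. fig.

A ≈ 0.172

Require ∫ |u|² dz = 1 over the whole domain.
With ∫₀^∞ z^2 e^(−αz) dz = 2!/α^3, carrying out the integral gives A² · b^3/4.
So A² = (b^3/4)^(−1).
Substituting b = 5.13 gives A² = 0.02963, so A = 0.1721.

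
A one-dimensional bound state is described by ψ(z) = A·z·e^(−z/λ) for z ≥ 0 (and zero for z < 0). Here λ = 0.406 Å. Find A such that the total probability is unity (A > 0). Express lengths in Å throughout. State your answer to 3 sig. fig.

Normalization requires ∫|ψ|² dz = 1, integrated from 0 to ∞.
With ψ = A·z·e^(−z/λ), the integral evaluates to A²·[λ^3/4].
Setting this equal to 1 gives A² = 1/(λ^3/4).
Substituting λ = 0.406 gives A² = 59.77, so A = 7.731.

A ≈ 7.73 Å^(-3/2)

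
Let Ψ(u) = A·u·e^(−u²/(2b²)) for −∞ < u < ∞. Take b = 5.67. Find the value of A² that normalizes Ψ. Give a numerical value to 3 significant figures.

A^2 ≈ 0.00619

We need A² ∫|f|² du = 1, taking the integral from −∞ to ∞.
Using the Gaussian integral ∫_{−∞}^{∞} e^(−αu²) du = √(π/α), with Ψ = A·u·e^(−u²/(2b²)), the integral evaluates to A²·[√(π)·b^3/2].
Hence A² = 1/[√(π)·b^3/2].
Substituting b = 5.67 gives A² = 0.006190, so A = 0.07868.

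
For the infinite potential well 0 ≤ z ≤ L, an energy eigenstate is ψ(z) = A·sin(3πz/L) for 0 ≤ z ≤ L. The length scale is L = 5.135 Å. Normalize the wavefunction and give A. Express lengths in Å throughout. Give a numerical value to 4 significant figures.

A ≈ 0.6241 Å^(-1/2)

Normalization requires ∫|ψ|² dz = 1, integrated from 0 to L.
With ψ = A·sin(3πz/L), the integral evaluates to A²·[L/2].
So A² = (L/2)^(−1).
With L = 5.135: A² = 0.38948 and A = 0.62409.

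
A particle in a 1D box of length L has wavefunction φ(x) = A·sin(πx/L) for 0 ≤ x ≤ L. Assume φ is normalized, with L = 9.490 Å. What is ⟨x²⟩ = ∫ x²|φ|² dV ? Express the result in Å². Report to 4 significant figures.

⟨x^2⟩ ≈ 25.46 Å^2

⟨x²⟩ = ∫ x^2 |φ|² dx over the full domain.
The ratio of the moment integral to the normalization integral gives ⟨x²⟩ = -L^2/(2·π^2) + L^2/3.
Putting L = 9.490 gives 25.458.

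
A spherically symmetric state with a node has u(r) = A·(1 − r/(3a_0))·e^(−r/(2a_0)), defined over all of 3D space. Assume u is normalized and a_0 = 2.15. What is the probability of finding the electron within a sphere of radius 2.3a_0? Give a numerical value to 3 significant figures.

Integrate the radial probability density 4πr²|u|² over r ≤ 2.3a_0.
A² is fixed by ∫₀^∞ 4πr²|u|² dr = 1, i.e. A² = (8·π·a_0^3/3)^(−1).
Let t = r/a_0; then A², 4π and the length scale all cancel, so P = ∫_{0}^{2.3} t^2·(1 - t/3)^2·e^(-t) dt ÷ ∫_{0}^{∞} t^2·(1 - t/3)^2·e^(-t) dt.
Using ∫ t^2·(1 - t/3)^2·e^(-t) dt = (-t^4 + 2·t^3 - 3·t^2 - 6·t - 6)·e^(-t)/9, the numerator is ≈ 0.22865 and the denominator is 2/3.
Taking the ratio yields P = 0.3430.

P ≈ 0.343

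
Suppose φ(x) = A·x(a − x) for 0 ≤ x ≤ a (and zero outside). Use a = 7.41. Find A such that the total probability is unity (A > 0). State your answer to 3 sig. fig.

A ≈ 0.0366

We need A² ∫|f|² dx = 1, taking the integral from 0 to a.
Expanding the polynomial and integrating term by term, ∫|φ|² dx = A²·(a^5/30).
Setting this equal to 1 gives A² = 1/(a^5/30).
Plugging in a = 7.41 yields A = 0.03665.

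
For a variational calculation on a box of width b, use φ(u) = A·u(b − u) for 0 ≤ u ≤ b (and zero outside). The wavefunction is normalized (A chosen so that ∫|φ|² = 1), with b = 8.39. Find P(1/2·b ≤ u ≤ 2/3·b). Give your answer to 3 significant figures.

P = ∫_{1/2·b}^{2/3·b} |φ(u)|² du.
With A² fixed by ∫|φ|² = 1, i.e. A² = (b^5/30)^(−1), substitute and integrate.
In terms of t = u/b (A² and the length scale cancel between numerator and denominator), P = [∫_{1/2}^{2/3} t^2·(1 - t)^2 dt] / [∫_{0}^{1} t^2·(1 - t)^2 dt].
Using ∫ t^2·(1 - t)^2 dt = t^3·(6·t^2 - 15·t + 10)/30, the numerator is 47/4860 and the denominator is 1/30.
Taking the ratio, P = 47/162.

P ≈ 0.290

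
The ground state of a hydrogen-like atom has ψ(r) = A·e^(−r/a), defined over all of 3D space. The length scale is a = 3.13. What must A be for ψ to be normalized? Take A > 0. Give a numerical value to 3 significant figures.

A ≈ 0.102

Normalization requires ∫|ψ|² 4πr² dr = 1, integrated from 0 to ∞.
(Spherical symmetry: dV = 4πr² dr.)
Recall ∫₀^∞ r^m e^(−r/β) dr = m!·β^(m+1), with ψ = A·e^(−r/a), the integral evaluates to A²·[π·a^3].
Setting this equal to 1 gives A² = 1/(π·a^3).
With a = 3.13: A² = 0.01038 and A = 0.1019.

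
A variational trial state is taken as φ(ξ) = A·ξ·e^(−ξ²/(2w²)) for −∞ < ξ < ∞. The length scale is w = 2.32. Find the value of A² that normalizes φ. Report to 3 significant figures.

A^2 ≈ 0.0904

We need A² ∫|f|² dξ = 1, taking the integral from −∞ to ∞.
With ∫_{−∞}^{∞} ξ^(2m) e^(−αξ²) dξ = (2m−1)!!·√π / (2^m α^(m+1/2)), ∫|φ|² dξ = A²·(√(π)·w^3/2).
Setting this equal to 1 gives A² = 1/(√(π)·w^3/2).
Plugging in w = 2.32 yields A = 0.3006.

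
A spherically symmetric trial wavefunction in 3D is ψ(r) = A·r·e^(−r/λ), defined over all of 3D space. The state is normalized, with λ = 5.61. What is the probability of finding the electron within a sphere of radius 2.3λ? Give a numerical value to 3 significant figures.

P ≈ 0.487

Integrate the radial probability density 4πr²|ψ|² over r ≤ 2.3λ.
A² is fixed by ∫₀^∞ 4πr²|ψ|² dr = 1, i.e. A² = (3·π·λ^5)^(−1).
Let u = r/λ; then A², 4π and the length scale all cancel, so P = ∫_{0}^{2.3} u^4·e^(-2·u) du ÷ ∫_{0}^{∞} u^4·e^(-2·u) du.
Using ∫ u^4·e^(-2·u) du = -(u^4/2 + u^3 + 3·u^2/2 + 3·u/2 + 3/4)·e^(-2·u), the numerator is ≈ 0.36507 and the denominator is 3/4.
Taking the ratio yields P = 0.4868.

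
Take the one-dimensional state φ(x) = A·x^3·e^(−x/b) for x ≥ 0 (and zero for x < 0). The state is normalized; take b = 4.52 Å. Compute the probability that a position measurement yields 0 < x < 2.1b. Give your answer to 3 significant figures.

|φ|² is the probability density, so P = ∫_{0}^{2.1b} |φ|² dx.
The normalization integral ∫|φ|²dx over the whole domain equals 45·b^7/8·A², and A² cancels in the ratio.
Substituting u = x/b, A² and the length scale cancel in the ratio: P = ∫_{0}^{2.1} u^6·e^(-2·u) du / ∫_{0}^{∞} u^6·e^(-2·u) du.
Using ∫ u^6·e^(-2·u) du = -(4·u^6 + 12·u^5 + 30·u^4 + 60·u^3 + 90·u^2 + 90·u + 45)·e^(-2·u)/8, the numerator is ≈ 0.74552 and the denominator is 45/8.
The result is P = 0.1325.

P ≈ 0.133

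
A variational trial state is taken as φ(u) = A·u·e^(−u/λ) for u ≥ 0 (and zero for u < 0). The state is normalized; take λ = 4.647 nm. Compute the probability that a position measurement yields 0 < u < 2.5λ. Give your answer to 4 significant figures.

P ≈ 0.8753

P = ∫_{0}^{2.5λ} |φ(u)|² du.
With A² fixed by ∫|φ|² = 1, i.e. A² = (λ^3/4)^(−1), substitute and integrate.
Let t = u/λ; then A² and the length scale cancel, so P = ∫_{0}^{2.5} t^2·e^(-2·t) dt ÷ ∫_{0}^{∞} t^2·e^(-2·t) dt.
An antiderivative of t^2·e^(-2·t) is -(2·t^2 + 2·t + 1)·e^(-2·t)/4; evaluating from 0 to 2.5 gives 1/4 - 37·e^(-5)/8, while the full integral is 1/4.
Taking the ratio, P = 0.87535.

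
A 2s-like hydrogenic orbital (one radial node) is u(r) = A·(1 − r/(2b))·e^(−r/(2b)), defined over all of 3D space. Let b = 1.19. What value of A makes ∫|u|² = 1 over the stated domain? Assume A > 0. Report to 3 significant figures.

We need A² ∫|f|² 4πr² dr = 1, taking the integral from 0 to ∞.
The integral (without the A² prefactor) comes out to 8·π·b^3.
Plugging in b = 1.19 yields A = 0.1537.

A ≈ 0.154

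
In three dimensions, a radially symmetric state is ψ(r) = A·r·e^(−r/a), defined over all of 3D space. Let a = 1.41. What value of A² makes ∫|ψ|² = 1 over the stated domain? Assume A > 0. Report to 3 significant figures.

We need A² ∫|f|² 4πr² dr = 1, taking the integral from 0 to ∞.
In 3D with spherical symmetry the volume element is 4πr² dr.
Recall ∫₀^∞ r^m e^(−r/β) dr = m!·β^(m+1), ∫|ψ|² 4πr² dr = A²·(3·π·a^5).
Setting this equal to 1 gives A² = 1/(3·π·a^5).
Substituting a = 1.41 gives A² = 0.01904, so A = 0.1380.

A^2 ≈ 0.0190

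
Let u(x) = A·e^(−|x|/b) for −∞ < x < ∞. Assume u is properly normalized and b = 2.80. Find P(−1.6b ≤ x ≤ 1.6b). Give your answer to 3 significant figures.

The probability is P = ∫ |u|² dx over [−1.6b, 1.6b].
With A² fixed by ∫|u|² = 1, i.e. A² = (b)^(−1), substitute and integrate.
By symmetry take twice the x ≥ 0 contribution in numerator and denominator; the 2's cancel. Let t = x/b; then A² and the length scale cancel, so P = ∫_{0}^{1.6} e^(-2·t) dt ÷ ∫_{0}^{∞} e^(-2·t) dt.
With ∫ e^(-2·t) dt = -e^(-2·t)/2 + C, the region integral is 1/2 - e^(-16/5)/2 and the full one is 1/2.
Evaluating gives P = 0.9592.

P ≈ 0.959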